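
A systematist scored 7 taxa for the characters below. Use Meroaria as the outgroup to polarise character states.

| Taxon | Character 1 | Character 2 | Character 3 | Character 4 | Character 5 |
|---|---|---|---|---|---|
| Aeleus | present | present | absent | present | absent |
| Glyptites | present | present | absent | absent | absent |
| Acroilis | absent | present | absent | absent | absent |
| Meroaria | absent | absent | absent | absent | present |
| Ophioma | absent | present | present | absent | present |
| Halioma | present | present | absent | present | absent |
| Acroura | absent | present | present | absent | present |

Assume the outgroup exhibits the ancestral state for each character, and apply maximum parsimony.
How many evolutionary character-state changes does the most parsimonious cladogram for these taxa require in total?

5

Character polarity is set by the outgroup: the derived state is whichever differs from the outgroup's state, so for Character 5 the derived state is 'absent', and for the remaining characters it is 'present'.
Character 1: derived state 'present' in Aeleus, Glyptites, and Halioma only — synapomorphy for {Aeleus, Glyptites, Halioma}.
Character 2 (derived state 'present') is shared by all ingroup taxa — unites the whole ingroup.
Character 3 (derived state 'present') is shared by Acroura and Ophioma — a synapomorphy uniting that clade.
Character 4 (derived state 'present') is shared by Aeleus and Halioma — a synapomorphy uniting that clade.
Character 5: derived state 'absent' in Acroilis, Aeleus, Glyptites, and Halioma only — synapomorphy for {Acroilis, Aeleus, Glyptites, Halioma}.
Most parsimonious ingroup topology: ((((Halioma,Aeleus),Glyptites),Acroilis),(Ophioma,Acroura)).
Changes per character on this tree: Character 1: 1; Character 2: 1; Character 3: 1; Character 4: 1; Character 5: 1.
Total = 5.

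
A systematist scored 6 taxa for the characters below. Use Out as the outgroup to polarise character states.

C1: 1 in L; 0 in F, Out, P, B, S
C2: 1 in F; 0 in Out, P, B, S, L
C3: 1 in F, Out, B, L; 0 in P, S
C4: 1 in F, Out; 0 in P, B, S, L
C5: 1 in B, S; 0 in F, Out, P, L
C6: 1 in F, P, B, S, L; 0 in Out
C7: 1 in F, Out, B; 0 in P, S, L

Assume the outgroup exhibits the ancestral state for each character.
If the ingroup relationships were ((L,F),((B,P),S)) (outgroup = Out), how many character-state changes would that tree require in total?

Map each character onto ((L,F),((B,P),S)) (rooted by Out) and count the minimum state changes it requires (Fitch parsimony):
C1: 1; C2: 1; C3: 2; C4: 2; C5: 2; C6: 1; C7: 3.
Total tree length = 12.

12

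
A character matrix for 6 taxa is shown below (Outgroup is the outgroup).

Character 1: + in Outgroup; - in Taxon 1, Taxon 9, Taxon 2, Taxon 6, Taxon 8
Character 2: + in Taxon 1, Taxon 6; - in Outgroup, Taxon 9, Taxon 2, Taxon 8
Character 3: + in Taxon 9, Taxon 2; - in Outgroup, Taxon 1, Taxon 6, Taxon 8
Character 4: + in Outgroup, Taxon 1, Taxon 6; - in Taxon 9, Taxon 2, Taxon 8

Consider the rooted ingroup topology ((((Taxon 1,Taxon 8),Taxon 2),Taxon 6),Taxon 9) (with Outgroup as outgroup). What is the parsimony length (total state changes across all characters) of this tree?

Map each character onto ((((Taxon 1,Taxon 8),Taxon 2),Taxon 6),Taxon 9) (rooted by Outgroup) and count the minimum state changes it requires (Fitch parsimony):
Character 1: 1; Character 2: 2; Character 3: 2; Character 4: 3.
Total tree length = 8.

8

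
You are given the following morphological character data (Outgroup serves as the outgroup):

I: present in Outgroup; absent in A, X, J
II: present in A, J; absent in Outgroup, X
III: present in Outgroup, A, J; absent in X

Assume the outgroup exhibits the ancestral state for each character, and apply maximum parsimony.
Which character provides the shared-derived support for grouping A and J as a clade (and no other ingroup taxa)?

Character polarity is set by the outgroup: the derived state is whichever differs from the outgroup's state, so for I, III the derived state is 'absent', and for the remaining characters it is 'present'.
All ingroup taxa share the derived state 'absent' for I; it defines the ingroup but does not resolve relationships within it.
II: derived state 'present' in A and J only — synapomorphy for {A, J}.
III: derived state 'absent' in X only — an autapomorphy, so it tells us nothing about relationships among taxa.
Most parsimonious ingroup topology: ((A,J),X).
The clade {A, J} is supported by II: its derived state 'present' occurs in exactly those taxa and in no other taxon (including the outgroup).

II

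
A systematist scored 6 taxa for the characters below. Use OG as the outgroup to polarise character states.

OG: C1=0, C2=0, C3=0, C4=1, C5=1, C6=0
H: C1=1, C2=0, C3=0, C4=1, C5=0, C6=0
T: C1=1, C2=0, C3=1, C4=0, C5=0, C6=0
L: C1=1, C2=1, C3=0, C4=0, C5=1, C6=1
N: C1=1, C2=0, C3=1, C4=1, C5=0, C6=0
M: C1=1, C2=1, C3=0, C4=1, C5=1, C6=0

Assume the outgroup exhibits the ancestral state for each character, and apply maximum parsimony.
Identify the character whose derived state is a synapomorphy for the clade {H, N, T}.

Character polarity is set by the outgroup: the derived state is whichever differs from the outgroup's state, so for C4, C5 the derived state is '0', and for the remaining characters it is '1'.
All ingroup taxa share the derived state '1' for C1; it defines the ingroup but does not resolve relationships within it.
Only L and M show the derived state '1' for C2, supporting them as a clade.
Only N and T show the derived state '1' for C3, supporting them as a clade.
C4 (state '0') occurs in L and T but conflicts with the nesting implied by the other characters — most parsimoniously interpreted as homoplasy.
C5: derived state '0' in H, N, and T only — synapomorphy for {H, N, T}.
C6: derived state '1' in L only — an autapomorphy, so it tells us nothing about relationships among taxa.
Most parsimonious ingroup topology: ((H,(T,N)),(L,M)).
The clade {H, N, T} is supported by C5: its derived state '0' occurs in exactly those taxa and in no other taxon (including the outgroup).

C5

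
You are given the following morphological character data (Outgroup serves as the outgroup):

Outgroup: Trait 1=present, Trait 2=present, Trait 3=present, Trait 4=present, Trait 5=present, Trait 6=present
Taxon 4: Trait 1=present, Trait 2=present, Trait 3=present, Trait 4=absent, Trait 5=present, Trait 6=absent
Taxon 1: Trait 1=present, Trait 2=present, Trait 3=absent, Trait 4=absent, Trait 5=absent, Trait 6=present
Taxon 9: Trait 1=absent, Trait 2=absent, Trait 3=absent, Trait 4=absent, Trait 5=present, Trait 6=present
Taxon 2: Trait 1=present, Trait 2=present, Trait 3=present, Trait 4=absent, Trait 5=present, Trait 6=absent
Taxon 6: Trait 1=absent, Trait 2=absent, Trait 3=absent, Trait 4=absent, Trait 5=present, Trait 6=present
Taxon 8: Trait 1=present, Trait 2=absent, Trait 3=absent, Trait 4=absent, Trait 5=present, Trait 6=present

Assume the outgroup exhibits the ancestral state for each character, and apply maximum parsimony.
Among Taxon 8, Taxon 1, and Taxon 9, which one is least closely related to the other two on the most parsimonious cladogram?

The outgroup has state 'present' for every character, so 'absent' is the derived state throughout.
Only Taxon 6 and Taxon 9 show the derived state 'absent' for Trait 1, supporting them as a clade.
Only Taxon 6, Taxon 8, and Taxon 9 show the derived state 'absent' for Trait 2, supporting them as a clade.
Trait 3 (derived state 'absent') is shared by Taxon 1, Taxon 6, Taxon 8, and Taxon 9 — a synapomorphy uniting that clade.
All ingroup taxa share the derived state 'absent' for Trait 4; it defines the ingroup but does not resolve relationships within it.
Trait 5 (derived state 'absent') is unique to Taxon 1 (autapomorphy; uninformative for grouping).
Trait 6: derived state 'absent' in Taxon 2 and Taxon 4 only — synapomorphy for {Taxon 2, Taxon 4}.
Most parsimonious ingroup topology: ((Taxon 4,Taxon 2),(Taxon 1,((Taxon 9,Taxon 6),Taxon 8))).
Taxon 8 and Taxon 9 share a more recent common ancestor with each other than either does with Taxon 1, so Taxon 1 is the least closely related of the three.

Taxon 1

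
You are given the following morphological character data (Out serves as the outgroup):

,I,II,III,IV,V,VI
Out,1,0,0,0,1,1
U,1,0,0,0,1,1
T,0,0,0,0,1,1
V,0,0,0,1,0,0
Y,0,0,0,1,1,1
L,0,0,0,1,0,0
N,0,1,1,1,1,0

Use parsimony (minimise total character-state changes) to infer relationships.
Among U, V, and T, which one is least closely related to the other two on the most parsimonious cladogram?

Character polarity is set by the outgroup: the derived state is whichever differs from the outgroup's state, so for I, V, VI the derived state is '0', and for the remaining characters it is '1'.
Only L, N, T, V, and Y show the derived state '0' for I, supporting them as a clade.
II: derived state '1' in N only — an autapomorphy, so it tells us nothing about relationships among taxa.
III: derived state '1' in N only — an autapomorphy, so it tells us nothing about relationships among taxa.
IV: derived state '1' in L, N, V, and Y only — synapomorphy for {L, N, V, Y}.
V: derived state '0' in L and V only — synapomorphy for {L, V}.
Only L, N, and V show the derived state '0' for VI, supporting them as a clade.
Most parsimonious ingroup topology: (U,(T,(((V,L),N),Y))).
T and V share a more recent common ancestor with each other than either does with U, so U is the least closely related of the three.

U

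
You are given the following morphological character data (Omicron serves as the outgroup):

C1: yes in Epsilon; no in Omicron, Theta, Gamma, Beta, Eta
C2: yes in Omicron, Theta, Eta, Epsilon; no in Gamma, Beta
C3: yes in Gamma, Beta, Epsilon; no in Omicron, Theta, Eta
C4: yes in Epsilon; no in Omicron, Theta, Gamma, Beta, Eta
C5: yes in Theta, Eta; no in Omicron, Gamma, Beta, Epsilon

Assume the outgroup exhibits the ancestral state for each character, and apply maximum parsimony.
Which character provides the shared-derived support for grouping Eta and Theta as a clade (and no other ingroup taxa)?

C5

Character polarity is set by the outgroup: the derived state is whichever differs from the outgroup's state, so for C2 the derived state is 'no', and for the remaining characters it is 'yes'.
C1 (derived state 'yes') is unique to Epsilon (autapomorphy; uninformative for grouping).
C2: derived state 'no' in Beta and Gamma only — synapomorphy for {Beta, Gamma}.
C3 (derived state 'yes') is shared by Beta, Epsilon, and Gamma — a synapomorphy uniting that clade.
C4 (derived state 'yes') is unique to Epsilon (autapomorphy; uninformative for grouping).
Only Eta and Theta show the derived state 'yes' for C5, supporting them as a clade.
Most parsimonious ingroup topology: ((Theta,Eta),((Gamma,Beta),Epsilon)).
The clade {Eta, Theta} is supported by C5: its derived state 'yes' occurs in exactly those taxa and in no other taxon (including the outgroup).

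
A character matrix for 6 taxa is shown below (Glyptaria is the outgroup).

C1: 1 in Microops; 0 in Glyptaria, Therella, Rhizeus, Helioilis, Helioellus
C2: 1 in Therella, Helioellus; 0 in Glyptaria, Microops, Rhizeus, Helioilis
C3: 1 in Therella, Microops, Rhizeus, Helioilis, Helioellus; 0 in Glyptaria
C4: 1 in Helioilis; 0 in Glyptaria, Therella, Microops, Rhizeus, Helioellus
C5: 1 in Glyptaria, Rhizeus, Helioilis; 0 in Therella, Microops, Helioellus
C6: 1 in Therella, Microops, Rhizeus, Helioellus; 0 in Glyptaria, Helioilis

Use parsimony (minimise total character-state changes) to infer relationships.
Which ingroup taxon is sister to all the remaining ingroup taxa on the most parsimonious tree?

Character polarity is set by the outgroup: the derived state is whichever differs from the outgroup's state, so for C5 the derived state is '0', and for the remaining characters it is '1'.
C1: derived state '1' in Microops only — an autapomorphy, so it tells us nothing about relationships among taxa.
C2: derived state '1' in Helioellus and Therella only — synapomorphy for {Helioellus, Therella}.
C3 (derived state '1') is shared by all ingroup taxa — unites the whole ingroup.
C4 (derived state '1') is unique to Helioilis (autapomorphy; uninformative for grouping).
C5: derived state '0' in Helioellus, Microops, and Therella only — synapomorphy for {Helioellus, Microops, Therella}.
Only Helioellus, Microops, Rhizeus, and Therella show the derived state '1' for C6, supporting them as a clade.
Most parsimonious ingroup topology: ((((Therella,Helioellus),Microops),Rhizeus),Helioilis).
Helioilis is sister to the clade containing all other ingroup taxa, so it is the earliest-diverging (most basal) ingroup lineage.

Helioilis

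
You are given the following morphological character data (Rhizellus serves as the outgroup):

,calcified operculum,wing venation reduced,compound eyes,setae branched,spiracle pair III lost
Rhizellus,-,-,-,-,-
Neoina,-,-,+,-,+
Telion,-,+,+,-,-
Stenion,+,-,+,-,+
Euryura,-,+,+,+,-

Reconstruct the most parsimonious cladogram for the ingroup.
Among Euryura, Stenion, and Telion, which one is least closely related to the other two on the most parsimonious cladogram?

Stenion

The outgroup has state '-' for every character, so '+' is the derived state throughout.
calcified operculum (derived state '+') is unique to Stenion (autapomorphy; uninformative for grouping).
Only Euryura and Telion show the derived state '+' for wing venation reduced, supporting them as a clade.
compound eyes (derived state '+') is shared by all ingroup taxa — unites the whole ingroup.
setae branched: derived state '+' in Euryura only — an autapomorphy, so it tells us nothing about relationships among taxa.
spiracle pair III lost (derived state '+') is shared by Neoina and Stenion — a synapomorphy uniting that clade.
Most parsimonious ingroup topology: ((Neoina,Stenion),(Telion,Euryura)).
Telion and Euryura share a more recent common ancestor with each other than either does with Stenion, so Stenion is the least closely related of the three.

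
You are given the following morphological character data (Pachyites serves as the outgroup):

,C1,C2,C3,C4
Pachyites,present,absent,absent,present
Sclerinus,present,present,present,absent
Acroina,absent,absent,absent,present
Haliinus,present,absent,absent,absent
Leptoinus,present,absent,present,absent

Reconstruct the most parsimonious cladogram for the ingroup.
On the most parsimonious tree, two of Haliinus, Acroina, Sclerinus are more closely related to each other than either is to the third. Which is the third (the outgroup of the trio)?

Character polarity is set by the outgroup: the derived state is whichever differs from the outgroup's state, so for C1, C4 the derived state is 'absent', and for the remaining characters it is 'present'.
C1 (derived state 'absent') is unique to Acroina (autapomorphy; uninformative for grouping).
C2: derived state 'present' in Sclerinus only — an autapomorphy, so it tells us nothing about relationships among taxa.
C3: derived state 'present' in Leptoinus and Sclerinus only — synapomorphy for {Leptoinus, Sclerinus}.
C4 (derived state 'absent') is shared by Haliinus, Leptoinus, and Sclerinus — a synapomorphy uniting that clade.
Most parsimonious ingroup topology: (((Sclerinus,Leptoinus),Haliinus),Acroina).
Sclerinus and Haliinus share a more recent common ancestor with each other than either does with Acroina, so Acroina is the least closely related of the three.

Acroina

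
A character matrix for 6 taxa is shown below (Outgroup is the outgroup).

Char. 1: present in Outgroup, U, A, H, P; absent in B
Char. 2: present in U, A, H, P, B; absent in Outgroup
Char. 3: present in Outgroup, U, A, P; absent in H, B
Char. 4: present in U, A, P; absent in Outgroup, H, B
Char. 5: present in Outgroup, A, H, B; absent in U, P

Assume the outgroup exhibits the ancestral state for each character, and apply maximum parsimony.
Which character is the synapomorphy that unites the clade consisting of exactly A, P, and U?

Char. 4

Character polarity is set by the outgroup: the derived state is whichever differs from the outgroup's state, so for Char. 1, Char. 3, Char. 5 the derived state is 'absent', and for the remaining characters it is 'present'.
Char. 1 (derived state 'absent') is unique to B (autapomorphy; uninformative for grouping).
Char. 2 (derived state 'present') is shared by all ingroup taxa — unites the whole ingroup.
Char. 3: derived state 'absent' in B and H only — synapomorphy for {B, H}.
Char. 4 (derived state 'present') is shared by A, P, and U — a synapomorphy uniting that clade.
Char. 5: derived state 'absent' in P and U only — synapomorphy for {P, U}.
Most parsimonious ingroup topology: (((U,P),A),(H,B)).
The clade {A, P, U} is supported by Char. 4: its derived state 'present' occurs in exactly those taxa and in no other taxon (including the outgroup).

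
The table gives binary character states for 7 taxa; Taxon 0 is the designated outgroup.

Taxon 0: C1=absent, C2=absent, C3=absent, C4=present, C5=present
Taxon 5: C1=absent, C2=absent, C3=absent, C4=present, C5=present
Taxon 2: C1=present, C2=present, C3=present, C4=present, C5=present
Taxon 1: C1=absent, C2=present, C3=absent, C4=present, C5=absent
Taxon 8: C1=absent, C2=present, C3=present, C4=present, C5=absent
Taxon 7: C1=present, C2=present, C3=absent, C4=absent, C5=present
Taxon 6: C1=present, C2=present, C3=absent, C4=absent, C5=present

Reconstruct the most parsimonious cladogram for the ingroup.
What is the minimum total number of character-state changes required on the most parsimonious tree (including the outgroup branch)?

6

Character polarity is set by the outgroup: the derived state is whichever differs from the outgroup's state, so for C4, C5 the derived state is 'absent', and for the remaining characters it is 'present'.
C1: derived state 'present' in Taxon 2, Taxon 6, and Taxon 7 only — synapomorphy for {Taxon 2, Taxon 6, Taxon 7}.
C2: derived state 'present' in Taxon 1, Taxon 2, Taxon 6, Taxon 7, and Taxon 8 only — synapomorphy for {Taxon 1, Taxon 2, Taxon 6, Taxon 7, Taxon 8}.
C3 (state 'present') occurs in Taxon 2 and Taxon 8 but conflicts with the nesting implied by the other characters — most parsimoniously interpreted as homoplasy.
Only Taxon 6 and Taxon 7 show the derived state 'absent' for C4, supporting them as a clade.
Only Taxon 1 and Taxon 8 show the derived state 'absent' for C5, supporting them as a clade.
Most parsimonious ingroup topology: (Taxon 5,((Taxon 2,(Taxon 7,Taxon 6)),(Taxon 1,Taxon 8))).
Changes per character on this tree: C1: 1; C2: 1; C3: 2; C4: 1; C5: 1.
Total = 6.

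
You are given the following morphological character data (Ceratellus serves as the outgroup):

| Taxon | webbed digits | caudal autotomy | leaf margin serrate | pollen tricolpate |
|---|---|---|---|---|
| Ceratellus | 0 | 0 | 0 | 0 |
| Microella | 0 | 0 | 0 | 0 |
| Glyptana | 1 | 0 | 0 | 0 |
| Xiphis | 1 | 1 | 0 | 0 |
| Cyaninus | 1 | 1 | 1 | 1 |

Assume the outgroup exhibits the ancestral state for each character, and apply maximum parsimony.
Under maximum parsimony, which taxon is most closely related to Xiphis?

Cyaninus

The outgroup has state '0' for every character, so '1' is the derived state throughout.
webbed digits (derived state '1') is shared by Cyaninus, Glyptana, and Xiphis — a synapomorphy uniting that clade.
caudal autotomy: derived state '1' in Cyaninus and Xiphis only — synapomorphy for {Cyaninus, Xiphis}.
leaf margin serrate: derived state '1' in Cyaninus only — an autapomorphy, so it tells us nothing about relationships among taxa.
pollen tricolpate: derived state '1' in Cyaninus only — an autapomorphy, so it tells us nothing about relationships among taxa.
Most parsimonious ingroup topology: (((Cyaninus,Xiphis),Glyptana),Microella).
Xiphis and Cyaninus form a cherry on this tree, so they are sister taxa.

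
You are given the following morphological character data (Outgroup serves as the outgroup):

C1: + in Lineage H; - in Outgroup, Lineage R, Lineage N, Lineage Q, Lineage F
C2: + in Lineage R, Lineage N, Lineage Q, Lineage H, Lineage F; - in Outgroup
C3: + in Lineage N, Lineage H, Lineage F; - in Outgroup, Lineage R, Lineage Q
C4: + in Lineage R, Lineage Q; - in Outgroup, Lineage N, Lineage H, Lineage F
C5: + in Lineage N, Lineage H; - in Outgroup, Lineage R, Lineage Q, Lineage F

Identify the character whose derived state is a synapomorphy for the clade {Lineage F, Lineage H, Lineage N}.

C3

The outgroup has state '-' for every character, so '+' is the derived state throughout.
C1 (derived state '+') is unique to Lineage H (autapomorphy; uninformative for grouping).
C2 (derived state '+') is shared by all ingroup taxa — unites the whole ingroup.
Only Lineage F, Lineage H, and Lineage N show the derived state '+' for C3, supporting them as a clade.
C4: derived state '+' in Lineage Q and Lineage R only — synapomorphy for {Lineage Q, Lineage R}.
Only Lineage H and Lineage N show the derived state '+' for C5, supporting them as a clade.
Most parsimonious ingroup topology: ((Lineage R,Lineage Q),((Lineage N,Lineage H),Lineage F)).
The clade {Lineage F, Lineage H, Lineage N} is supported by C3: its derived state '+' occurs in exactly those taxa and in no other taxon (including the outgroup).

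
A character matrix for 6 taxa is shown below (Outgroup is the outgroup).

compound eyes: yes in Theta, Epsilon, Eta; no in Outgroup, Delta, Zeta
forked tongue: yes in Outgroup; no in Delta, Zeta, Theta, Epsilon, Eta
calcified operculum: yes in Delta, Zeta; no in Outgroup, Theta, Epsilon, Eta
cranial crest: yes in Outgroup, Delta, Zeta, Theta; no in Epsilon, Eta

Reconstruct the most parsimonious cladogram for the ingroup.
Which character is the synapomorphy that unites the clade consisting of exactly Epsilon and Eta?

Character polarity is set by the outgroup: the derived state is whichever differs from the outgroup's state, so for forked tongue, cranial crest the derived state is 'no', and for the remaining characters it is 'yes'.
Only Epsilon, Eta, and Theta show the derived state 'yes' for compound eyes, supporting them as a clade.
All ingroup taxa share the derived state 'no' for forked tongue; it defines the ingroup but does not resolve relationships within it.
calcified operculum: derived state 'yes' in Delta and Zeta only — synapomorphy for {Delta, Zeta}.
Only Epsilon and Eta show the derived state 'no' for cranial crest, supporting them as a clade.
Most parsimonious ingroup topology: ((Delta,Zeta),(Theta,(Epsilon,Eta))).
The clade {Epsilon, Eta} is supported by cranial crest: its derived state 'no' occurs in exactly those taxa and in no other taxon (including the outgroup).

cranial crest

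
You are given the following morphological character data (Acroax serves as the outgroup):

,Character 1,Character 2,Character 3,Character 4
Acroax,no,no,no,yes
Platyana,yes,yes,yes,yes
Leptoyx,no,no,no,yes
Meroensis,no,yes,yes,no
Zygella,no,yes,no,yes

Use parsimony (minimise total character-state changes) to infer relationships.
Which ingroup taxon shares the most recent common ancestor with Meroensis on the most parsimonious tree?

Character polarity is set by the outgroup: the derived state is whichever differs from the outgroup's state, so for Character 4 the derived state is 'no', and for the remaining characters it is 'yes'.
Character 1: derived state 'yes' in Platyana only — an autapomorphy, so it tells us nothing about relationships among taxa.
Character 2 (derived state 'yes') is shared by Meroensis, Platyana, and Zygella — a synapomorphy uniting that clade.
Character 3: derived state 'yes' in Meroensis and Platyana only — synapomorphy for {Meroensis, Platyana}.
Character 4: derived state 'no' in Meroensis only — an autapomorphy, so it tells us nothing about relationships among taxa.
Most parsimonious ingroup topology: (((Platyana,Meroensis),Zygella),Leptoyx).
Meroensis and Platyana form a cherry on this tree, so they are sister taxa.

Platyana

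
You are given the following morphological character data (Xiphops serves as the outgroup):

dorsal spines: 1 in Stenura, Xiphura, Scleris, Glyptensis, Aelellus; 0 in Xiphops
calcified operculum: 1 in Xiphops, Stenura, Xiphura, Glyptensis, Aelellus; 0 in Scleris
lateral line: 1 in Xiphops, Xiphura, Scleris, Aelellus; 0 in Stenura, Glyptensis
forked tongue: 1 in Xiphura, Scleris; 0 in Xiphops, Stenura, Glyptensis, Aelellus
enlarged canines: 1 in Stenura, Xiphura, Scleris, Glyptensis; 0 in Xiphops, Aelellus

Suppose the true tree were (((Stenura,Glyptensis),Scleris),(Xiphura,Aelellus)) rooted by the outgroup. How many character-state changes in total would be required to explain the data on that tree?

7

Map each character onto (((Stenura,Glyptensis),Scleris),(Xiphura,Aelellus)) (rooted by Xiphops) and count the minimum state changes it requires (Fitch parsimony):
dorsal spines: 1; calcified operculum: 1; lateral line: 1; forked tongue: 2; enlarged canines: 2.
Total tree length = 7.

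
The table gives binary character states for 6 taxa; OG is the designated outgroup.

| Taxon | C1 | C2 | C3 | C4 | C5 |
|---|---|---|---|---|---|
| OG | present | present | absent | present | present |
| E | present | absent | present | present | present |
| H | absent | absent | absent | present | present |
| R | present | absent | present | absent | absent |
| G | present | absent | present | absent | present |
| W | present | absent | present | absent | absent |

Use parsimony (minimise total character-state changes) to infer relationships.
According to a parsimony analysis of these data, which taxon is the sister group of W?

Character polarity is set by the outgroup: the derived state is whichever differs from the outgroup's state, so for C1, C2, C4, C5 the derived state is 'absent', and for the remaining characters it is 'present'.
C1: derived state 'absent' in H only — an autapomorphy, so it tells us nothing about relationships among taxa.
All ingroup taxa share the derived state 'absent' for C2; it defines the ingroup but does not resolve relationships within it.
C3: derived state 'present' in E, G, R, and W only — synapomorphy for {E, G, R, W}.
C4 (derived state 'absent') is shared by G, R, and W — a synapomorphy uniting that clade.
Only R and W show the derived state 'absent' for C5, supporting them as a clade.
Most parsimonious ingroup topology: ((E,((R,W),G)),H).
W and R form a cherry on this tree, so they are sister taxa.

R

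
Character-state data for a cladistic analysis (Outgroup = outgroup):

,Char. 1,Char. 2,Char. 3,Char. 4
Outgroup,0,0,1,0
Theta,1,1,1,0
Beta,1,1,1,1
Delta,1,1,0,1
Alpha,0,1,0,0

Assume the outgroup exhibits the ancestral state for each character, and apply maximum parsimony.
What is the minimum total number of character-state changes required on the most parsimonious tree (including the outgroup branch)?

5

Character polarity is set by the outgroup: the derived state is whichever differs from the outgroup's state, so for Char. 3 the derived state is '0', and for the remaining characters it is '1'.
Only Beta, Delta, and Theta show the derived state '1' for Char. 1, supporting them as a clade.
All ingroup taxa share the derived state '1' for Char. 2; it defines the ingroup but does not resolve relationships within it.
Char. 3 groups Alpha and Delta, which is incompatible with the clades supported by the remaining characters; treating it as convergent (homoplasy) costs fewer steps than any alternative tree.
Only Beta and Delta show the derived state '1' for Char. 4, supporting them as a clade.
Most parsimonious ingroup topology: ((Theta,(Beta,Delta)),Alpha).
Changes per character on this tree: Char. 1: 1; Char. 2: 1; Char. 3: 2; Char. 4: 1.
Total = 5.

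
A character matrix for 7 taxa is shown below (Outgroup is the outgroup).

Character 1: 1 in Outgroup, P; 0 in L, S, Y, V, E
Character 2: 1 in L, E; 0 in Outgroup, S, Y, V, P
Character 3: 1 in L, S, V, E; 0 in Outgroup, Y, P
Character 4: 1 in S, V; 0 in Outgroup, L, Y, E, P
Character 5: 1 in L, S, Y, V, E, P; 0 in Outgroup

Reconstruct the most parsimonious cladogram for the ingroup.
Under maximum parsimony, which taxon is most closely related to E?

Character polarity is set by the outgroup: the derived state is whichever differs from the outgroup's state, so for Character 1 the derived state is '0', and for the remaining characters it is '1'.
Only E, L, S, V, and Y show the derived state '0' for Character 1, supporting them as a clade.
Character 2 (derived state '1') is shared by E and L — a synapomorphy uniting that clade.
Only E, L, S, and V show the derived state '1' for Character 3, supporting them as a clade.
Only S and V show the derived state '1' for Character 4, supporting them as a clade.
Character 5 (derived state '1') is shared by all ingroup taxa — unites the whole ingroup.
Most parsimonious ingroup topology: ((((L,E),(S,V)),Y),P).
E and L form a cherry on this tree, so they are sister taxa.

L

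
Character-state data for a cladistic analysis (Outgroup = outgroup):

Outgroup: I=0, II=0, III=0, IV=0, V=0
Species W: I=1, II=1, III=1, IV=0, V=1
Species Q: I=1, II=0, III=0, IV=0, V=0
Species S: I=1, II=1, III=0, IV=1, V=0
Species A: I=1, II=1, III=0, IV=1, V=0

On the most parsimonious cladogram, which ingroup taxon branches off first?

The outgroup has state '0' for every character, so '1' is the derived state throughout.
All ingroup taxa share the derived state '1' for I; it defines the ingroup but does not resolve relationships within it.
II (derived state '1') is shared by Species A, Species S, and Species W — a synapomorphy uniting that clade.
III: derived state '1' in Species W only — an autapomorphy, so it tells us nothing about relationships among taxa.
IV (derived state '1') is shared by Species A and Species S — a synapomorphy uniting that clade.
V (derived state '1') is unique to Species W (autapomorphy; uninformative for grouping).
Most parsimonious ingroup topology: ((Species W,(Species S,Species A)),Species Q).
Species Q is sister to the clade containing all other ingroup taxa, so it is the earliest-diverging (most basal) ingroup lineage.

Species Q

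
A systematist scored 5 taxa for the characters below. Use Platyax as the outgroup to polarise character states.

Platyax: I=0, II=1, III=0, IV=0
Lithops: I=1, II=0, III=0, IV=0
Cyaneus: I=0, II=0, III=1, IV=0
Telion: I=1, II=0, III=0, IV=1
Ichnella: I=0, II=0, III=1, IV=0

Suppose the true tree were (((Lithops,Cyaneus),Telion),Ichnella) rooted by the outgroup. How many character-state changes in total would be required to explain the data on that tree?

Map each character onto (((Lithops,Cyaneus),Telion),Ichnella) (rooted by Platyax) and count the minimum state changes it requires (Fitch parsimony):
I: 2; II: 1; III: 2; IV: 1.
Total tree length = 6.

6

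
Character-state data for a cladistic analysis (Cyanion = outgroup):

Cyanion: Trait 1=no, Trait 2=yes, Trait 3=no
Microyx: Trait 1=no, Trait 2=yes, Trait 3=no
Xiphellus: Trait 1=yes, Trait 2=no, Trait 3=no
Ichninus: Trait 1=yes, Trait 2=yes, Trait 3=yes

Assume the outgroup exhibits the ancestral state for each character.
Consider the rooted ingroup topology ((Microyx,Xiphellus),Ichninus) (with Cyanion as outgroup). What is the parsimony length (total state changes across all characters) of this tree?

4

Map each character onto ((Microyx,Xiphellus),Ichninus) (rooted by Cyanion) and count the minimum state changes it requires (Fitch parsimony):
Trait 1: 2; Trait 2: 1; Trait 3: 1.
Total tree length = 4.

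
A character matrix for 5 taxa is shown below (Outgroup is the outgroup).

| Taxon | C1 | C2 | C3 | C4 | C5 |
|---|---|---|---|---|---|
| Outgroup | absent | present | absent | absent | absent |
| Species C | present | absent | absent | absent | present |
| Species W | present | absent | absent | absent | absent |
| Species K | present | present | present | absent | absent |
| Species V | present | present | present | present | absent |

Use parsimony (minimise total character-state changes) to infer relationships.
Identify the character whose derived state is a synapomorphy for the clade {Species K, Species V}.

C3

Character polarity is set by the outgroup: the derived state is whichever differs from the outgroup's state, so for C2 the derived state is 'absent', and for the remaining characters it is 'present'.
All ingroup taxa share the derived state 'present' for C1; it defines the ingroup but does not resolve relationships within it.
C2 (derived state 'absent') is shared by Species C and Species W — a synapomorphy uniting that clade.
C3 (derived state 'present') is shared by Species K and Species V — a synapomorphy uniting that clade.
C4: derived state 'present' in Species V only — an autapomorphy, so it tells us nothing about relationships among taxa.
C5: derived state 'present' in Species C only — an autapomorphy, so it tells us nothing about relationships among taxa.
Most parsimonious ingroup topology: ((Species C,Species W),(Species K,Species V)).
The clade {Species K, Species V} is supported by C3: its derived state 'present' occurs in exactly those taxa and in no other taxon (including the outgroup).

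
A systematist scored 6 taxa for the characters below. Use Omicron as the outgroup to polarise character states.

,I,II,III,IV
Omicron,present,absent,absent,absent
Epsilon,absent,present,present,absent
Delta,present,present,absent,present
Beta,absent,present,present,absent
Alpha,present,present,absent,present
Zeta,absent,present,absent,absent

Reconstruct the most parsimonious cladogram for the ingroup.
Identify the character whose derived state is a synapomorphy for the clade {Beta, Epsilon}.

III

Character polarity is set by the outgroup: the derived state is whichever differs from the outgroup's state, so for I the derived state is 'absent', and for the remaining characters it is 'present'.
I (derived state 'absent') is shared by Beta, Epsilon, and Zeta — a synapomorphy uniting that clade.
II (derived state 'present') is shared by all ingroup taxa — unites the whole ingroup.
Only Beta and Epsilon show the derived state 'present' for III, supporting them as a clade.
IV (derived state 'present') is shared by Alpha and Delta — a synapomorphy uniting that clade.
Most parsimonious ingroup topology: (((Epsilon,Beta),Zeta),(Delta,Alpha)).
The clade {Beta, Epsilon} is supported by III: its derived state 'present' occurs in exactly those taxa and in no other taxon (including the outgroup).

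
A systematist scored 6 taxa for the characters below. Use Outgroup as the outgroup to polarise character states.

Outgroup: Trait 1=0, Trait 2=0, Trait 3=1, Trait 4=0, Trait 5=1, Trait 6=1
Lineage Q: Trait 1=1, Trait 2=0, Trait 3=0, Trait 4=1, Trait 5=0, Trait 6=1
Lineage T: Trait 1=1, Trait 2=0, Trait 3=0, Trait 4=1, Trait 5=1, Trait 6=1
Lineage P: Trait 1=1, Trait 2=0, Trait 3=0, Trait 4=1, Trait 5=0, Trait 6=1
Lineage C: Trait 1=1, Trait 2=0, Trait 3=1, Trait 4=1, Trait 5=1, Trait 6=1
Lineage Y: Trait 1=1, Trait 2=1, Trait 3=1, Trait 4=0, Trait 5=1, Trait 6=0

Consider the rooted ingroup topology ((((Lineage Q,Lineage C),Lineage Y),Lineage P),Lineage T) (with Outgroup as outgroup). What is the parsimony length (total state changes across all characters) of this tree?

10

Map each character onto ((((Lineage Q,Lineage C),Lineage Y),Lineage P),Lineage T) (rooted by Outgroup) and count the minimum state changes it requires (Fitch parsimony):
Trait 1: 1; Trait 2: 1; Trait 3: 3; Trait 4: 2; Trait 5: 2; Trait 6: 1.
Total tree length = 10.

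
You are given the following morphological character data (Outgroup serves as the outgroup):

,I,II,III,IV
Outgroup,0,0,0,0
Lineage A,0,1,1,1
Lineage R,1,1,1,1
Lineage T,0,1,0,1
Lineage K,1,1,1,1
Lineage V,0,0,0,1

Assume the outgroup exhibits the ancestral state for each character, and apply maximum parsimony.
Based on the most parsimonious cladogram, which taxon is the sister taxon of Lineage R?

The outgroup has state '0' for every character, so '1' is the derived state throughout.
I: derived state '1' in Lineage K and Lineage R only — synapomorphy for {Lineage K, Lineage R}.
II: derived state '1' in Lineage A, Lineage K, Lineage R, and Lineage T only — synapomorphy for {Lineage A, Lineage K, Lineage R, Lineage T}.
Only Lineage A, Lineage K, and Lineage R show the derived state '1' for III, supporting them as a clade.
IV (derived state '1') is shared by all ingroup taxa — unites the whole ingroup.
Most parsimonious ingroup topology: (((Lineage A,(Lineage R,Lineage K)),Lineage T),Lineage V).
Lineage R and Lineage K form a cherry on this tree, so they are sister taxa.

Lineage K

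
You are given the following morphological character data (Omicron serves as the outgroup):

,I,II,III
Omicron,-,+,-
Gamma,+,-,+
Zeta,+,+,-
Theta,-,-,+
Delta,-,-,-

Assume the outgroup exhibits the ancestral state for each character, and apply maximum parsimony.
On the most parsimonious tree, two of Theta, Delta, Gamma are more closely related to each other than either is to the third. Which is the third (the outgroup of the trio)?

Character polarity is set by the outgroup: the derived state is whichever differs from the outgroup's state, so for II the derived state is '-', and for the remaining characters it is '+'.
I groups Gamma and Zeta, which is incompatible with the clades supported by the remaining characters; treating it as convergent (homoplasy) costs fewer steps than any alternative tree.
Only Delta, Gamma, and Theta show the derived state '-' for II, supporting them as a clade.
Only Gamma and Theta show the derived state '+' for III, supporting them as a clade.
Most parsimonious ingroup topology: (((Gamma,Theta),Delta),Zeta).
Gamma and Theta share a more recent common ancestor with each other than either does with Delta, so Delta is the least closely related of the three.

Delta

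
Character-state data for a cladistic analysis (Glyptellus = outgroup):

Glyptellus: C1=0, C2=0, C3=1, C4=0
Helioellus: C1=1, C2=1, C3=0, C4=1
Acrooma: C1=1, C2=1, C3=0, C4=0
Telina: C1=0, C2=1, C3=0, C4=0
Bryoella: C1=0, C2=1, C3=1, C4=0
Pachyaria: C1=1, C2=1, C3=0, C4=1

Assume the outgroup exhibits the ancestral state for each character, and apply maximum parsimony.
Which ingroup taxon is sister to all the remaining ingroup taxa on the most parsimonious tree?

Character polarity is set by the outgroup: the derived state is whichever differs from the outgroup's state, so for C3 the derived state is '0', and for the remaining characters it is '1'.
C1: derived state '1' in Acrooma, Helioellus, and Pachyaria only — synapomorphy for {Acrooma, Helioellus, Pachyaria}.
C2 (derived state '1') is shared by all ingroup taxa — unites the whole ingroup.
Only Acrooma, Helioellus, Pachyaria, and Telina show the derived state '0' for C3, supporting them as a clade.
C4: derived state '1' in Helioellus and Pachyaria only — synapomorphy for {Helioellus, Pachyaria}.
Most parsimonious ingroup topology: ((((Helioellus,Pachyaria),Acrooma),Telina),Bryoella).
Bryoella is sister to the clade containing all other ingroup taxa, so it is the earliest-diverging (most basal) ingroup lineage.

Bryoella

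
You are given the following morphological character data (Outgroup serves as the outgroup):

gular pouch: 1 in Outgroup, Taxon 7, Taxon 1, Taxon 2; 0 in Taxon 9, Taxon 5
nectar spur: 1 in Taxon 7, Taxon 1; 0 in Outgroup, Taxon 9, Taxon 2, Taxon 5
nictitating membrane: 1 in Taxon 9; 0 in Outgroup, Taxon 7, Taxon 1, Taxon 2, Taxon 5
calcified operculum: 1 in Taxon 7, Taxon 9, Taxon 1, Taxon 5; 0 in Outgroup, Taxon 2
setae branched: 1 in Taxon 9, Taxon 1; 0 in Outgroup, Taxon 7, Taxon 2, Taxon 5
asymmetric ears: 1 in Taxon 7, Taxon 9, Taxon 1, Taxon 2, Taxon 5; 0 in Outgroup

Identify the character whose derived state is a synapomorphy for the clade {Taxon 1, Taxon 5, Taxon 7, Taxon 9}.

Character polarity is set by the outgroup: the derived state is whichever differs from the outgroup's state, so for gular pouch the derived state is '0', and for the remaining characters it is '1'.
Only Taxon 5 and Taxon 9 show the derived state '0' for gular pouch, supporting them as a clade.
nectar spur (derived state '1') is shared by Taxon 1 and Taxon 7 — a synapomorphy uniting that clade.
nictitating membrane: derived state '1' in Taxon 9 only — an autapomorphy, so it tells us nothing about relationships among taxa.
Only Taxon 1, Taxon 5, Taxon 7, and Taxon 9 show the derived state '1' for calcified operculum, supporting them as a clade.
setae branched (state '1') occurs in Taxon 1 and Taxon 9 but conflicts with the nesting implied by the other characters — most parsimoniously interpreted as homoplasy.
All ingroup taxa share the derived state '1' for asymmetric ears; it defines the ingroup but does not resolve relationships within it.
Most parsimonious ingroup topology: (((Taxon 7,Taxon 1),(Taxon 9,Taxon 5)),Taxon 2).
The clade {Taxon 1, Taxon 5, Taxon 7, Taxon 9} is supported by calcified operculum: its derived state '1' occurs in exactly those taxa and in no other taxon (including the outgroup).

calcified operculum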